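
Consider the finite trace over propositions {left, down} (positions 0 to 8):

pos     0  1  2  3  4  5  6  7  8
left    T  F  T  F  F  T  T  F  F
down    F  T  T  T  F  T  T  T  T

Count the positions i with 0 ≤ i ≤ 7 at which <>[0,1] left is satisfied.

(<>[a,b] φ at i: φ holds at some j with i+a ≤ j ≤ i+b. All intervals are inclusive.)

6

Evaluate at each i in [0,7]:
  i=0: ✓ (witness j=0)
  i=1: ✓ (witness j=2)
  i=2: ✓ (witness j=2)
  i=3: ✗ (none in [3,4])
  i=4: ✓ (witness j=5)
  i=5: ✓ (witness j=5)
  i=6: ✓ (witness j=6)
  i=7: ✗ (none in [7,8])
Positions where it holds: {0, 1, 2, 4, 5, 6} → 6.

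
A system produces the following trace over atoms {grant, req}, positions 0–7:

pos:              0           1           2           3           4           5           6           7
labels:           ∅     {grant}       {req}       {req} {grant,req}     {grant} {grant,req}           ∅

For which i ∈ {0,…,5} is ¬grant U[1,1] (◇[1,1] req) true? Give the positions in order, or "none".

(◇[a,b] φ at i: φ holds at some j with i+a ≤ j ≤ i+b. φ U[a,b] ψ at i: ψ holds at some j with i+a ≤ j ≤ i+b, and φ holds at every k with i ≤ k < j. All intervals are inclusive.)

0, 2

Evaluate at each i in [0,5]:
  i=0: ✓ (rhs at j=1; lhs holds on [0,0])
  i=1: ✗ (lhs fails at k=1 before rhs at j=2)
  i=2: ✓ (rhs at j=3; lhs holds on [2,2])
  i=3: ✗ (no rhs in [4,4])
  i=4: ✗ (lhs fails at k=4 before rhs at j=5)
  i=5: ✗ (no rhs in [6,6])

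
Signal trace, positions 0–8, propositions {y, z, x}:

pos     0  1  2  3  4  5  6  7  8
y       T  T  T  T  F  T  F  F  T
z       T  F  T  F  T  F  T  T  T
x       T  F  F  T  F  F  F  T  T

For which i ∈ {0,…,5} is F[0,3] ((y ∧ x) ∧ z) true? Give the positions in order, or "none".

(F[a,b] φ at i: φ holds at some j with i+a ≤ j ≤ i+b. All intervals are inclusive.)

Evaluate at each i in [0,5]:
  i=0: ✓ (witness j=0)
  i=1: ✗ (none in [1,4])
  i=2: ✗ (none in [2,5])
  i=3: ✗ (none in [3,6])
  i=4: ✗ (none in [4,7])
  i=5: ✓ (witness j=8)

0, 5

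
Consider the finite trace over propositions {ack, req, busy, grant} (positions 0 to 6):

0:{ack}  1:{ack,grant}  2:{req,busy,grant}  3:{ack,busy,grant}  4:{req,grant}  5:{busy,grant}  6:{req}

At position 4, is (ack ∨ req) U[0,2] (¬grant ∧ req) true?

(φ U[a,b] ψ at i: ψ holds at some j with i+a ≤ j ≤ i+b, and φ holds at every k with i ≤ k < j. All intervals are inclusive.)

Need some j in [4,6] with (¬grant ∧ req), and (ack ∨ req) at every k in [4,j-1].
  j=4: (¬grant ∧ req) false.
  j=5: (¬grant ∧ req) false.
  j=6: (¬grant ∧ req) holds, but (ack ∨ req) fails at k=5 → not this j.
No j in the window works → until fails.

Does not hold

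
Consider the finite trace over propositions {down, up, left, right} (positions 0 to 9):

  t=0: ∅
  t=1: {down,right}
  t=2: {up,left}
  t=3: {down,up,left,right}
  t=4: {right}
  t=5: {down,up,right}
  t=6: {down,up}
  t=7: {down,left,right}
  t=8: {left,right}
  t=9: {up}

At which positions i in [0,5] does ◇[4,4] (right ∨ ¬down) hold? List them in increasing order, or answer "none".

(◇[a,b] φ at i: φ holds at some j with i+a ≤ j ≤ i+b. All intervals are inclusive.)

0, 1, 3, 4, 5

Evaluate at each i in [0,5]:
  i=0: ✓ (witness j=4)
  i=1: ✓ (witness j=5)
  i=2: ✗ (none in [6,6])
  i=3: ✓ (witness j=7)
  i=4: ✓ (witness j=8)
  i=5: ✓ (witness j=9)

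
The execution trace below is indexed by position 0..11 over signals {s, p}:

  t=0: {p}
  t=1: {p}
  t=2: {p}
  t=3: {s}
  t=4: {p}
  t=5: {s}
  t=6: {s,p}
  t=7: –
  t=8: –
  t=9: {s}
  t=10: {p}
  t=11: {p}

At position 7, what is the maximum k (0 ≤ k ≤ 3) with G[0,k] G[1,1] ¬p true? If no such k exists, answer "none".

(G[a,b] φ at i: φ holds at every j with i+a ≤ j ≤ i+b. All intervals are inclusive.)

1

G[1,1] ¬p must hold from j=7 onward; find where it first fails.
  j=7: holds
  j=8: holds
  j=9: fails
Holds on [7,8], so largest k = 1.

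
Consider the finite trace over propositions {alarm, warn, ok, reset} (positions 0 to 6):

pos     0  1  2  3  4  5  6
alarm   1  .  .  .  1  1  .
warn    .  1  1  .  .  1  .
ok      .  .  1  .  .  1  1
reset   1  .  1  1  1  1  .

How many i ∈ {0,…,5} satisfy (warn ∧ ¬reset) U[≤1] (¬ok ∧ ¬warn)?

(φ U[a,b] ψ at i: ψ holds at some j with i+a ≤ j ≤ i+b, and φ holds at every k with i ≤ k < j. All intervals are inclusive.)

Evaluate at each i in [0,5]:
  i=0: ✓ (rhs at j=0)
  i=1: ✗ (no rhs in [1,2])
  i=2: ✗ (lhs fails at k=2 before rhs at j=3)
  i=3: ✓ (rhs at j=3)
  i=4: ✓ (rhs at j=4)
  i=5: ✗ (no rhs in [5,6])
Positions where it holds: {0, 3, 4} → 3.

3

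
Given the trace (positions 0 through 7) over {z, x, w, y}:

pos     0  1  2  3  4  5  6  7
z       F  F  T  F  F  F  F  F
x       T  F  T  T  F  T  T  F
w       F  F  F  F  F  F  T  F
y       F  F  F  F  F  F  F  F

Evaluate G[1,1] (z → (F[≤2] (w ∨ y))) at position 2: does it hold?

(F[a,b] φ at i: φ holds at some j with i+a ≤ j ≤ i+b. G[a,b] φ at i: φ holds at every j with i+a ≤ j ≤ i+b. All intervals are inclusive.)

True

Check (z → (F[≤2] (w ∨ y))) at every j in [3,3]:
  j=3: antecedent false → ✓
All positions satisfy it → formula holds.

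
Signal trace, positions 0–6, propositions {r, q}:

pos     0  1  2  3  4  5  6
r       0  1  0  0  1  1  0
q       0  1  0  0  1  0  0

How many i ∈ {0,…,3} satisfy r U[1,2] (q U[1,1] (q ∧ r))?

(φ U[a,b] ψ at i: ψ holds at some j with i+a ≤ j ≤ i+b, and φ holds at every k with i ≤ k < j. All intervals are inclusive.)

Evaluate at each i in [0,3]:
  i=0: ✗ (no rhs in [1,2])
  i=1: ✗ (no rhs in [2,3])
  i=2: ✗ (no rhs in [3,4])
  i=3: ✗ (no rhs in [4,5])
Positions where it holds: {} → 0.

0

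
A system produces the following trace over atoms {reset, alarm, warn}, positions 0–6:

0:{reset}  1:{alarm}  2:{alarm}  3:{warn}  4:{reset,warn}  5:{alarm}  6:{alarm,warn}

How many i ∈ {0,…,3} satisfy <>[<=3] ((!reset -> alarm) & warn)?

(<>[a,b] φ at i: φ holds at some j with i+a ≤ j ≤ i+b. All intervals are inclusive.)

Evaluate at each i in [0,3]:
  i=0: ✗ (none in [0,3])
  i=1: ✓ (witness j=4)
  i=2: ✓ (witness j=4)
  i=3: ✓ (witness j=4)
Positions where it holds: {1, 2, 3} → 3.

3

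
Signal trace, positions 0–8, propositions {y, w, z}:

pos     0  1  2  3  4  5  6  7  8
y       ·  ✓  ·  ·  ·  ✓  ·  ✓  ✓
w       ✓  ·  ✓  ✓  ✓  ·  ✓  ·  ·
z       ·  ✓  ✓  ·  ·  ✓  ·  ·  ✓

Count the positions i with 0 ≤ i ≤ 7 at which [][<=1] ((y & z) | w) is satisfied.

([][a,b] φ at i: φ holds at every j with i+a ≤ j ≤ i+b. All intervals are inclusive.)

Evaluate at each i in [0,7]:
  i=0: ✓ (all of [0,1])
  i=1: ✓ (all of [1,2])
  i=2: ✓ (all of [2,3])
  i=3: ✓ (all of [3,4])
  i=4: ✓ (all of [4,5])
  i=5: ✓ (all of [5,6])
  i=6: ✗ (fails at j=7)
  i=7: ✗ (fails at j=7)
Positions where it holds: {0, 1, 2, 3, 4, 5} → 6.

6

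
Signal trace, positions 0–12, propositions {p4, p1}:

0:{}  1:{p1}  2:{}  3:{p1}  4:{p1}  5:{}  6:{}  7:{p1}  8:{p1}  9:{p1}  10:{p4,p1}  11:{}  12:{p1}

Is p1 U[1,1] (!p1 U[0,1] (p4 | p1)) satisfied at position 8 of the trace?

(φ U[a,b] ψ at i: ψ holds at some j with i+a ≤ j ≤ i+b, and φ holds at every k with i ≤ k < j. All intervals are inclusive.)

True

Need some j in [9,9] with (!p1 U[0,1] (p4 | p1)), and p1 at every k in [8,j-1].
  j=9: (!p1 U[0,1] (p4 | p1)) holds; p1 holds at every k in [8,8] → satisfied.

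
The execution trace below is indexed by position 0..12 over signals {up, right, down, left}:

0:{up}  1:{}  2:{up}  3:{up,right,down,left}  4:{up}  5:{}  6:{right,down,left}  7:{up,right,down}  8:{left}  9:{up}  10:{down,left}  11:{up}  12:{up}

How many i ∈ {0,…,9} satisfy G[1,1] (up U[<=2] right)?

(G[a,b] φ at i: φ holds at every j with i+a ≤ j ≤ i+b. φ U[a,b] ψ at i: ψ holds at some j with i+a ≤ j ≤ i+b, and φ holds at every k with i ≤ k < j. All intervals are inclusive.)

4

Evaluate at each i in [0,9]:
  i=0: ✗ (fails at j=1)
  i=1: ✓ (all of [2,2])
  i=2: ✓ (all of [3,3])
  i=3: ✗ (fails at j=4)
  i=4: ✗ (fails at j=5)
  i=5: ✓ (all of [6,6])
  i=6: ✓ (all of [7,7])
  i=7: ✗ (fails at j=8)
  i=8: ✗ (fails at j=9)
  i=9: ✗ (fails at j=10)
Positions where it holds: {1, 2, 5, 6} → 4.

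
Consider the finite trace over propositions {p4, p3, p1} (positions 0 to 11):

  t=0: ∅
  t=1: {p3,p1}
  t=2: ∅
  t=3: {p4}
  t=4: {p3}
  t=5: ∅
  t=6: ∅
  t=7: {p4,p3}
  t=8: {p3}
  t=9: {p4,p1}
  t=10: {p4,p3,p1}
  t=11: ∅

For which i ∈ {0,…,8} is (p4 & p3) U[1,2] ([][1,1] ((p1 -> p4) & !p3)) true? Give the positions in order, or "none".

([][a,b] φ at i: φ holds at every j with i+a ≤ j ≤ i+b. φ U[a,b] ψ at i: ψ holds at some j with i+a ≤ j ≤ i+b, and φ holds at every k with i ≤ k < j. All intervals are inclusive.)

Evaluate at each i in [0,8]:
  i=0: ✗ (lhs fails at k=0 before rhs at j=1)
  i=1: ✗ (lhs fails at k=1 before rhs at j=2)
  i=2: ✗ (lhs fails at k=2 before rhs at j=4)
  i=3: ✗ (lhs fails at k=3 before rhs at j=4)
  i=4: ✗ (lhs fails at k=4 before rhs at j=5)
  i=5: ✗ (no rhs in [6,7])
  i=6: ✗ (lhs fails at k=6 before rhs at j=8)
  i=7: ✓ (rhs at j=8; lhs holds on [7,7])
  i=8: ✗ (lhs fails at k=8 before rhs at j=10)

7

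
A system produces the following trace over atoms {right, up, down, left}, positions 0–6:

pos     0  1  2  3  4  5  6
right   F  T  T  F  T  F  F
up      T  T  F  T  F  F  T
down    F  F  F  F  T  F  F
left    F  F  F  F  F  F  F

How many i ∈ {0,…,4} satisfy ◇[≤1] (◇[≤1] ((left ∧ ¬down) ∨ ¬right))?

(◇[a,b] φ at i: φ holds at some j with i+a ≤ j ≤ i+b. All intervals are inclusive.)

Evaluate at each i in [0,4]:
  i=0: ✓ (witness j=0)
  i=1: ✓ (witness j=2)
  i=2: ✓ (witness j=2)
  i=3: ✓ (witness j=3)
  i=4: ✓ (witness j=4)
Positions where it holds: {0, 1, 2, 3, 4} → 5.

5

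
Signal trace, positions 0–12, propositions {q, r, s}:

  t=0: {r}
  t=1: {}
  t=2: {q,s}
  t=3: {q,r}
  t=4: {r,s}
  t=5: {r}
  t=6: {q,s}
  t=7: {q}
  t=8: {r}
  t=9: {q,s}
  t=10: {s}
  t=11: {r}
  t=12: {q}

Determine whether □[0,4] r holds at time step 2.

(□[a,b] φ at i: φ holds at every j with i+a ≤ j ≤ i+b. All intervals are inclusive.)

Does not hold

Check r at every j in [2,6]:
  j=2: false
  j=3: true
  j=4: true
  j=5: true
  j=6: false
Fails at j=2 → formula fails.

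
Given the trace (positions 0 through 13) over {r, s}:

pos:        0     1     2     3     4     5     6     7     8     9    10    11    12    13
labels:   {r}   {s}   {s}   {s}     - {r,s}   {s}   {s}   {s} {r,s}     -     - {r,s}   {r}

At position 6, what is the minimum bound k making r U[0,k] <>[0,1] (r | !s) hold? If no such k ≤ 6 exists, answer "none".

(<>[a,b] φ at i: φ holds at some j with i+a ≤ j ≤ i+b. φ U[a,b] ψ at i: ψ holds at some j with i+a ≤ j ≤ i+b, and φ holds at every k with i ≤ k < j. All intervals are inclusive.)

none

Need earliest j ≥ 6 with <>[0,1] (r | !s), and r at every k in [6,j-1].
  j=6: rhs fails.
  j=7: rhs fails.
  j=8: rhs holds but lhs fails at k=6.
  j=9: rhs holds but lhs fails at k=6.
  j=10: rhs holds but lhs fails at k=6.
  j=11: rhs holds but lhs fails at k=6.
  j=12: rhs holds but lhs fails at k=6.
No witness within the range → none.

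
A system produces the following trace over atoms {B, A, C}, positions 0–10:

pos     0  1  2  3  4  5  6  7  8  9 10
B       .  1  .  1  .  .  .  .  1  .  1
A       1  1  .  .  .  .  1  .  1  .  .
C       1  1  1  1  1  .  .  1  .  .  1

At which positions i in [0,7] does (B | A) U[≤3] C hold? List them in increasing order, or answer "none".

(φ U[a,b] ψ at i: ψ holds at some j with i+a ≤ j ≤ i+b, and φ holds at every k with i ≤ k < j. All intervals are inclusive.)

0, 1, 2, 3, 4, 6, 7

Evaluate at each i in [0,7]:
  i=0: ✓ (rhs at j=0)
  i=1: ✓ (rhs at j=1)
  i=2: ✓ (rhs at j=2)
  i=3: ✓ (rhs at j=3)
  i=4: ✓ (rhs at j=4)
  i=5: ✗ (lhs fails at k=5 before rhs at j=7)
  i=6: ✓ (rhs at j=7; lhs holds on [6,6])
  i=7: ✓ (rhs at j=7)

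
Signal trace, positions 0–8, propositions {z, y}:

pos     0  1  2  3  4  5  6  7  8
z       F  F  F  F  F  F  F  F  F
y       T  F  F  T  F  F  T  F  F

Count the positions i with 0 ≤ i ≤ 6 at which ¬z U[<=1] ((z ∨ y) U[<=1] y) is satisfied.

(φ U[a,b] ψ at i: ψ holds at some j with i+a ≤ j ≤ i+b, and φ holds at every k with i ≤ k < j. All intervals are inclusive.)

5

Evaluate at each i in [0,6]:
  i=0: ✓ (rhs at j=0)
  i=1: ✗ (no rhs in [1,2])
  i=2: ✓ (rhs at j=3; lhs holds on [2,2])
  i=3: ✓ (rhs at j=3)
  i=4: ✗ (no rhs in [4,5])
  i=5: ✓ (rhs at j=6; lhs holds on [5,5])
  i=6: ✓ (rhs at j=6)
Positions where it holds: {0, 2, 3, 5, 6} → 5.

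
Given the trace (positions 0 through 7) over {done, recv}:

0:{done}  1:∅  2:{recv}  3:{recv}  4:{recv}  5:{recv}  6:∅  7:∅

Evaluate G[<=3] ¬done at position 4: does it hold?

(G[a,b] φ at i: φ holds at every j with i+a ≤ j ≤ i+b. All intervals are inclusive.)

Check ¬done at every j in [4,7]:
  j=4: true
  j=5: true
  j=6: true
  j=7: true
All positions satisfy it → formula holds.

Holds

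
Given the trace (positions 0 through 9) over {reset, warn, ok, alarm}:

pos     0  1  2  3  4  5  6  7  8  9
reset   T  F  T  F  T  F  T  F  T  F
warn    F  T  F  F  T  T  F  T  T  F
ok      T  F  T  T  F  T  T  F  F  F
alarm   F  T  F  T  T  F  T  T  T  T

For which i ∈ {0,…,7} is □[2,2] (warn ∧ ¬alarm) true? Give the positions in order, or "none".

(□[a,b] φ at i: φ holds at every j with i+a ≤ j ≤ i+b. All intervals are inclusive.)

3

Evaluate at each i in [0,7]:
  i=0: ✗ (fails at j=2)
  i=1: ✗ (fails at j=3)
  i=2: ✗ (fails at j=4)
  i=3: ✓ (all of [5,5])
  i=4: ✗ (fails at j=6)
  i=5: ✗ (fails at j=7)
  i=6: ✗ (fails at j=8)
  i=7: ✗ (fails at j=9)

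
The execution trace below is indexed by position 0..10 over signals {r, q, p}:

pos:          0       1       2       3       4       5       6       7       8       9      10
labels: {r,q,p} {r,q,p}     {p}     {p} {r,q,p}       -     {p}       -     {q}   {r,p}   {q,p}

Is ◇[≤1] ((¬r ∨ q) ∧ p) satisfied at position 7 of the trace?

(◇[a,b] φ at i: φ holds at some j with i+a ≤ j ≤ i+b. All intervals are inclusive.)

Does not hold

Check ((¬r ∨ q) ∧ p) at each j in [7,8]:
  j=7: false
  j=8: false
No position in the window satisfies it → formula fails.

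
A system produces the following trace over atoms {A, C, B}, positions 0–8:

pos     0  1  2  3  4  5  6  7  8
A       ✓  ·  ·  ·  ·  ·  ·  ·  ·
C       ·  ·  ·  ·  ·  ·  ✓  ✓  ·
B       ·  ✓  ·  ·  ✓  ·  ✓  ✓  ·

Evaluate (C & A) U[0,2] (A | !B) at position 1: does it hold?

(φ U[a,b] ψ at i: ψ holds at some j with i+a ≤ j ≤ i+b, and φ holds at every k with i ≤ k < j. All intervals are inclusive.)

Does not hold

Need some j in [1,3] with (A | !B), and (C & A) at every k in [1,j-1].
  j=1: (A | !B) false.
  j=2: (A | !B) holds, but (C & A) fails at k=1 → not this j.
  j=3: (A | !B) holds, but (C & A) fails at k=1 → not this j.
No j in the window works → until fails.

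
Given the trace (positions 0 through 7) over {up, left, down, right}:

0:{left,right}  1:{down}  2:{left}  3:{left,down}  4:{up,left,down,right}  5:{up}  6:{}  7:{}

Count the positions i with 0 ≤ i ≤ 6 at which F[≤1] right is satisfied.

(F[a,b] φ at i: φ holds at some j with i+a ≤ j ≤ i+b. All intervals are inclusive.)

Evaluate at each i in [0,6]:
  i=0: ✓ (witness j=0)
  i=1: ✗ (none in [1,2])
  i=2: ✗ (none in [2,3])
  i=3: ✓ (witness j=4)
  i=4: ✓ (witness j=4)
  i=5: ✗ (none in [5,6])
  i=6: ✗ (none in [6,7])
Positions where it holds: {0, 3, 4} → 3.

3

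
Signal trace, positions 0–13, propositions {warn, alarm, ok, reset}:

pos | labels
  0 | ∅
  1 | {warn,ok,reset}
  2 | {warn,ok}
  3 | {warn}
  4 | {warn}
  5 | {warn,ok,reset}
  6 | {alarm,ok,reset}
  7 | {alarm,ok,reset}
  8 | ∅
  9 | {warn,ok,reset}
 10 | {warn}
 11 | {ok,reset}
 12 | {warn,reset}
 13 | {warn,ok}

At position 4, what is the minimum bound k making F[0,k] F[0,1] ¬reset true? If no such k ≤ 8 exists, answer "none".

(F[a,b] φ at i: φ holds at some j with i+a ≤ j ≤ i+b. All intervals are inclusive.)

Scan j = 4,5,… for F[0,1] ¬reset:
  j=4: holds
First hit at j=4, so smallest k = 4-4 = 0.

0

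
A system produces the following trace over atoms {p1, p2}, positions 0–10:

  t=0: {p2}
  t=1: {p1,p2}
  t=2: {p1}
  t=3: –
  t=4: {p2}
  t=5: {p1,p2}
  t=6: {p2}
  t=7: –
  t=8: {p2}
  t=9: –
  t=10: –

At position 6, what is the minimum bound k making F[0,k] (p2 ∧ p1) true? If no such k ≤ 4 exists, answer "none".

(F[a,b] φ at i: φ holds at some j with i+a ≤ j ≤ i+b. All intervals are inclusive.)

Scan j = 6,7,… for (p2 ∧ p1):
  j=6: fails
  j=7: fails
  j=8: fails
  j=9: fails
  j=10: fails
No j in [6,10] satisfies it → none.

none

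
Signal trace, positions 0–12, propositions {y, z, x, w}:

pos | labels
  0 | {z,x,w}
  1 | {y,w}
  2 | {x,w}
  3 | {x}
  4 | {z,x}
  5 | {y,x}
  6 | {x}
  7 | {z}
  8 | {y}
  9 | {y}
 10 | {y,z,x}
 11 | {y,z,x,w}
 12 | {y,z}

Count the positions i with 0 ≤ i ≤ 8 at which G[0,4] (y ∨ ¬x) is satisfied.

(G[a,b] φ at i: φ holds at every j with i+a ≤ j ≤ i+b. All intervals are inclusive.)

Evaluate at each i in [0,8]:
  i=0: ✗ (fails at j=0)
  i=1: ✗ (fails at j=2)
  i=2: ✗ (fails at j=2)
  i=3: ✗ (fails at j=3)
  i=4: ✗ (fails at j=4)
  i=5: ✗ (fails at j=6)
  i=6: ✗ (fails at j=6)
  i=7: ✓ (all of [7,11])
  i=8: ✓ (all of [8,12])
Positions where it holds: {7, 8} → 2.

2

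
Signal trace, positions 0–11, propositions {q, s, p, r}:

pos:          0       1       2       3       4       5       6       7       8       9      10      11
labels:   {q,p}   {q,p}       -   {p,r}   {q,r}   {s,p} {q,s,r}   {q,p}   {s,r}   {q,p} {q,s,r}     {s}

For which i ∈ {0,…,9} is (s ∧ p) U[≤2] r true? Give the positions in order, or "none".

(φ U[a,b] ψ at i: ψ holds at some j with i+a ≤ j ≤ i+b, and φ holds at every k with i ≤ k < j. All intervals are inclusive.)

Evaluate at each i in [0,9]:
  i=0: ✗ (no rhs in [0,2])
  i=1: ✗ (lhs fails at k=1 before rhs at j=3)
  i=2: ✗ (lhs fails at k=2 before rhs at j=3)
  i=3: ✓ (rhs at j=3)
  i=4: ✓ (rhs at j=4)
  i=5: ✓ (rhs at j=6; lhs holds on [5,5])
  i=6: ✓ (rhs at j=6)
  i=7: ✗ (lhs fails at k=7 before rhs at j=8)
  i=8: ✓ (rhs at j=8)
  i=9: ✗ (lhs fails at k=9 before rhs at j=10)

3, 4, 5, 6, 8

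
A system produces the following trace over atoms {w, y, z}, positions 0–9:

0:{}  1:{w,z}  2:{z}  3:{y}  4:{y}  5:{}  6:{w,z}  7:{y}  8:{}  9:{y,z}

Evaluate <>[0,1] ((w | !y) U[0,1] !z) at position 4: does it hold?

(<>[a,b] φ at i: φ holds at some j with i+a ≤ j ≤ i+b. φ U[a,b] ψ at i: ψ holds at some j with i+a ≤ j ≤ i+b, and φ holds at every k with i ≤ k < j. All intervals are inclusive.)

True

Check ((w | !y) U[0,1] !z) at each j in [4,5]:
  j=4: holds
  j=5: holds
Found at j=4 → formula holds.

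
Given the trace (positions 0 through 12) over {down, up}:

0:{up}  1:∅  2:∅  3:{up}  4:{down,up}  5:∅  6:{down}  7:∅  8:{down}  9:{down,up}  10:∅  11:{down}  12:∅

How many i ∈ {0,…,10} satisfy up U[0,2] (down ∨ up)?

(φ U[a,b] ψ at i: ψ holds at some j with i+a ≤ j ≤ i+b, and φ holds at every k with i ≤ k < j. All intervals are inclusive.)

Evaluate at each i in [0,10]:
  i=0: ✓ (rhs at j=0)
  i=1: ✗ (lhs fails at k=1 before rhs at j=3)
  i=2: ✗ (lhs fails at k=2 before rhs at j=3)
  i=3: ✓ (rhs at j=3)
  i=4: ✓ (rhs at j=4)
  i=5: ✗ (lhs fails at k=5 before rhs at j=6)
  i=6: ✓ (rhs at j=6)
  i=7: ✗ (lhs fails at k=7 before rhs at j=8)
  i=8: ✓ (rhs at j=8)
  i=9: ✓ (rhs at j=9)
  i=10: ✗ (lhs fails at k=10 before rhs at j=11)
Positions where it holds: {0, 3, 4, 6, 8, 9} → 6.

6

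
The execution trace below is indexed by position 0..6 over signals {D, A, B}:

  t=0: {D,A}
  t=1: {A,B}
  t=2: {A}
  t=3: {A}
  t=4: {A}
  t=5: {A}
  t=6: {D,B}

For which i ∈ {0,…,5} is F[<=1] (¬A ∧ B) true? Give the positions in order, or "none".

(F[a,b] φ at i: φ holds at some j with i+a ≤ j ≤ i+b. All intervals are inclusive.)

5

Evaluate at each i in [0,5]:
  i=0: ✗ (none in [0,1])
  i=1: ✗ (none in [1,2])
  i=2: ✗ (none in [2,3])
  i=3: ✗ (none in [3,4])
  i=4: ✗ (none in [4,5])
  i=5: ✓ (witness j=6)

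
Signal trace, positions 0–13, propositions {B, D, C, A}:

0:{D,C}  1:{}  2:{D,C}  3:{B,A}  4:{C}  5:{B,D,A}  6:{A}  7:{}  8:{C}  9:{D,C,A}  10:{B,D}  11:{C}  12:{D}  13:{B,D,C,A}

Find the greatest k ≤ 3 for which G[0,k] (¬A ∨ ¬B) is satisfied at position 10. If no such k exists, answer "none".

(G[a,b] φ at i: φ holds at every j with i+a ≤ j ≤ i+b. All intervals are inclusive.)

(¬A ∨ ¬B) must hold from j=10 onward; find where it first fails.
  j=10: holds
  j=11: holds
  j=12: holds
  j=13: fails
Holds on [10,12], so largest k = 2.

2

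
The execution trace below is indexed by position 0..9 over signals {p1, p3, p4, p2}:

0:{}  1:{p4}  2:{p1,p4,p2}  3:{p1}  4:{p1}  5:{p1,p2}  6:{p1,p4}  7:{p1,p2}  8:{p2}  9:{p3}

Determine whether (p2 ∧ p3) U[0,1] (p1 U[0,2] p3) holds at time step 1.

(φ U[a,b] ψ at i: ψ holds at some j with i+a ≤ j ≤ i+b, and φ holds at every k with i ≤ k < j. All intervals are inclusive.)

Does not hold

Need some j in [1,2] with (p1 U[0,2] p3), and (p2 ∧ p3) at every k in [1,j-1].
  j=1: (p1 U[0,2] p3) — fails.
  j=2: (p1 U[0,2] p3) — fails.
No j in the window works → until fails.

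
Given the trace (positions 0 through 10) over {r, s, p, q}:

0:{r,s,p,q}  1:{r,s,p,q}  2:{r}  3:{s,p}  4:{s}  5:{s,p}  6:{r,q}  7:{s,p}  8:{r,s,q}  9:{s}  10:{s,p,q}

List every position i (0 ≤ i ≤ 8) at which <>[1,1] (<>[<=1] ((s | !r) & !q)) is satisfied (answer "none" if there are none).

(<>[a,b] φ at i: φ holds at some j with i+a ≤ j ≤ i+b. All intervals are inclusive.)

1, 2, 3, 4, 5, 6, 7, 8

Evaluate at each i in [0,8]:
  i=0: ✗ (none in [1,1])
  i=1: ✓ (witness j=2)
  i=2: ✓ (witness j=3)
  i=3: ✓ (witness j=4)
  i=4: ✓ (witness j=5)
  i=5: ✓ (witness j=6)
  i=6: ✓ (witness j=7)
  i=7: ✓ (witness j=8)
  i=8: ✓ (witness j=9)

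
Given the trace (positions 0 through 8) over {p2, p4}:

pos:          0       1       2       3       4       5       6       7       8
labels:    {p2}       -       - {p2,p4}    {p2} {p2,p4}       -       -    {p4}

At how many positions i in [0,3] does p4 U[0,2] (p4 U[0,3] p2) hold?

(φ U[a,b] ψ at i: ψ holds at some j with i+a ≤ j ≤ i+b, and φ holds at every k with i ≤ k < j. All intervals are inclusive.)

Evaluate at each i in [0,3]:
  i=0: ✓ (rhs at j=0)
  i=1: ✗ (lhs fails at k=1 before rhs at j=3)
  i=2: ✗ (lhs fails at k=2 before rhs at j=3)
  i=3: ✓ (rhs at j=3)
Positions where it holds: {0, 3} → 2.

2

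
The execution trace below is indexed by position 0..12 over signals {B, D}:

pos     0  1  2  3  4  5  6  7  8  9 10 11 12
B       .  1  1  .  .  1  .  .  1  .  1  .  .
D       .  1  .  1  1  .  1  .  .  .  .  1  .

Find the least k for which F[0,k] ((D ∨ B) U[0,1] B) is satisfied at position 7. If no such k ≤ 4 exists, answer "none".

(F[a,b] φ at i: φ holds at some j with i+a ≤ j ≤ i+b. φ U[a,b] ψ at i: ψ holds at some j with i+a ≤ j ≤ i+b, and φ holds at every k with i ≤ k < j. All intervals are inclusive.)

1

Scan j = 7,8,… for ((D ∨ B) U[0,1] B):
  j=7: fails
  j=8: holds
First hit at j=8, so smallest k = 8-7 = 1.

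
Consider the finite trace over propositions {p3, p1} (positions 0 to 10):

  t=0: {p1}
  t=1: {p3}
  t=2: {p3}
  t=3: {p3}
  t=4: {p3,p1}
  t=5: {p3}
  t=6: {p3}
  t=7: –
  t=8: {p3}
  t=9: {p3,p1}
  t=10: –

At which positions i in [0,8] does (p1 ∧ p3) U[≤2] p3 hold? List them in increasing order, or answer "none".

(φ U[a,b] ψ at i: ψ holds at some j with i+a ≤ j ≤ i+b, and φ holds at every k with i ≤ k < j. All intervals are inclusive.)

Evaluate at each i in [0,8]:
  i=0: ✗ (lhs fails at k=0 before rhs at j=1)
  i=1: ✓ (rhs at j=1)
  i=2: ✓ (rhs at j=2)
  i=3: ✓ (rhs at j=3)
  i=4: ✓ (rhs at j=4)
  i=5: ✓ (rhs at j=5)
  i=6: ✓ (rhs at j=6)
  i=7: ✗ (lhs fails at k=7 before rhs at j=8)
  i=8: ✓ (rhs at j=8)

1, 2, 3, 4, 5, 6, 8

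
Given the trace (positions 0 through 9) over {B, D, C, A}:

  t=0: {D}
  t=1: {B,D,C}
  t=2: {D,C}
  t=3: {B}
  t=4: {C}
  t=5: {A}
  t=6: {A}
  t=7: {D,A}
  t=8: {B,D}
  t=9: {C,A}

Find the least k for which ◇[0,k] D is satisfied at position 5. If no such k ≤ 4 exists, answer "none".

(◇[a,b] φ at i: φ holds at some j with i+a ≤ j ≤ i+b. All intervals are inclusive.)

2

Scan j = 5,6,… for D:
  j=5: fails
  j=6: fails
  j=7: holds
First hit at j=7, so smallest k = 7-5 = 2.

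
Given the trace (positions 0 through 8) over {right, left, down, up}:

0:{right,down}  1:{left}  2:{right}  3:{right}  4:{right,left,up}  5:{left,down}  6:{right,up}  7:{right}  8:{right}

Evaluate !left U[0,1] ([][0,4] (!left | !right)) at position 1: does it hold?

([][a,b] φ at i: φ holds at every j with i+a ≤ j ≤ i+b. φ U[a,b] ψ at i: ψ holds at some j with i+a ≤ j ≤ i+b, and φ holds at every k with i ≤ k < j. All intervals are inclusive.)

Need some j in [1,2] with [][0,4] (!left | !right), and !left at every k in [1,j-1].
  j=1: [][0,4] (!left | !right) — fails at 4.
  j=2: [][0,4] (!left | !right) — fails at 4.
No j in the window works → until fails.

False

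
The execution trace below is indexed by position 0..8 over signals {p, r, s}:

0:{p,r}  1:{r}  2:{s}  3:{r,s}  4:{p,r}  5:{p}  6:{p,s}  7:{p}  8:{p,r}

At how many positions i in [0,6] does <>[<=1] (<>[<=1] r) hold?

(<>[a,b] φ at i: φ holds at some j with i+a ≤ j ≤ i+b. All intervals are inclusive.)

6

Evaluate at each i in [0,6]:
  i=0: ✓ (witness j=0)
  i=1: ✓ (witness j=1)
  i=2: ✓ (witness j=2)
  i=3: ✓ (witness j=3)
  i=4: ✓ (witness j=4)
  i=5: ✗ (none in [5,6])
  i=6: ✓ (witness j=7)
Positions where it holds: {0, 1, 2, 3, 4, 6} → 6.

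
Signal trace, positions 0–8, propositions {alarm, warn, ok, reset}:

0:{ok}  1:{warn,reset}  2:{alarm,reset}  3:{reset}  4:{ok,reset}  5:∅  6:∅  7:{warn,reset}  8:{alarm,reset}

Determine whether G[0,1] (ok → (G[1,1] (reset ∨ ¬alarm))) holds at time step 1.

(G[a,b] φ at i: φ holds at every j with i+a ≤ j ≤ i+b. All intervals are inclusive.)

Holds

Check (ok → (G[1,1] (reset ∨ ¬alarm))) at every j in [1,2]:
  j=1: antecedent false → ✓
  j=2: antecedent false → ✓
All positions satisfy it → formula holds.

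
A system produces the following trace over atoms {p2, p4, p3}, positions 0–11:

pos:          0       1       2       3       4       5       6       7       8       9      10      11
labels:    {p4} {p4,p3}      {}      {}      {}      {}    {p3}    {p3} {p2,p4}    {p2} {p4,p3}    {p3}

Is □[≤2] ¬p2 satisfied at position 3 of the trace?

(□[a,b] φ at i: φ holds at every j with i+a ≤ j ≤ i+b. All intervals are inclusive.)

Holds

Check ¬p2 at every j in [3,5]:
  j=3: true
  j=4: true
  j=5: true
All positions satisfy it → formula holds.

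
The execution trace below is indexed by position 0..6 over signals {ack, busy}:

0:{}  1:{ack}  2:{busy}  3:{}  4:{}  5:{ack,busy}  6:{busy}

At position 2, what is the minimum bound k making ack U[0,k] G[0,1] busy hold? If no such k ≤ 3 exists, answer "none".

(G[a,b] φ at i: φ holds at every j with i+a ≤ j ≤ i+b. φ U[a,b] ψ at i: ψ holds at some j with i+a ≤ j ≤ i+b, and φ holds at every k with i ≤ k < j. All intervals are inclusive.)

Need earliest j ≥ 2 with G[0,1] busy, and ack at every k in [2,j-1].
  j=2: rhs fails.
  j=3: rhs fails.
  j=4: rhs fails.
  j=5: rhs holds but lhs fails at k=2.
No witness within the range → none.

none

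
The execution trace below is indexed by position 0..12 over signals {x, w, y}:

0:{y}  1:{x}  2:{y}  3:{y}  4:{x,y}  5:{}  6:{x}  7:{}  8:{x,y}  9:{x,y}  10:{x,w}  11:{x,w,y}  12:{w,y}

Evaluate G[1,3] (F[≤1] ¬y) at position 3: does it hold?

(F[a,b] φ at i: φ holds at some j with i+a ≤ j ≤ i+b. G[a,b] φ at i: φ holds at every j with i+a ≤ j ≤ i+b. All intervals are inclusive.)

True

Check F[≤1] ¬y at every j in [4,6]:
  j=4: holds (witness at 5)
  j=5: holds (witness at 5)
  j=6: holds (witness at 6)
All positions satisfy it → formula holds.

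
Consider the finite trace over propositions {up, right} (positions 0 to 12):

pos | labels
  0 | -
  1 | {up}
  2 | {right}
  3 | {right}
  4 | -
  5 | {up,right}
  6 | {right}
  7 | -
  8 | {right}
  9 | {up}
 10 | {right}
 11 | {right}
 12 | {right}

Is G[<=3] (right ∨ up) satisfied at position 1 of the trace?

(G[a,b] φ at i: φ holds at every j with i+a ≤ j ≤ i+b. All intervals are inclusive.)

Does not hold

Check (right ∨ up) at every j in [1,4]:
  j=1: true
  j=2: true
  j=3: true
  j=4: false
Fails at j=4 → formula fails.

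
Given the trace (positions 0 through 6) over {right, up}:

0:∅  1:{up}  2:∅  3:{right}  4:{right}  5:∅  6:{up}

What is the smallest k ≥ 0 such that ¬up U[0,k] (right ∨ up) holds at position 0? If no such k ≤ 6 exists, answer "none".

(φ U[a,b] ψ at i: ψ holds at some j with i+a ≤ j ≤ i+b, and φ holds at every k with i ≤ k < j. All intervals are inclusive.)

Need earliest j ≥ 0 with (right ∨ up), and ¬up at every k in [0,j-1].
  j=0: rhs fails.
  j=1: rhs holds; lhs holds on [0,0]. k = 1.

1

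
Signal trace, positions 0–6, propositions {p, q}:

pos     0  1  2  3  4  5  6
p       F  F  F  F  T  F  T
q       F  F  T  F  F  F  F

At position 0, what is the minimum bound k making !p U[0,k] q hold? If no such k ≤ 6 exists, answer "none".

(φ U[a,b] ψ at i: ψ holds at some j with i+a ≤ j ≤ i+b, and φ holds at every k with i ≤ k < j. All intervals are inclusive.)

Need earliest j ≥ 0 with q, and !p at every k in [0,j-1].
  j=0: rhs fails.
  j=1: rhs fails.
  j=2: rhs holds; lhs holds on [0,1]. k = 2.

2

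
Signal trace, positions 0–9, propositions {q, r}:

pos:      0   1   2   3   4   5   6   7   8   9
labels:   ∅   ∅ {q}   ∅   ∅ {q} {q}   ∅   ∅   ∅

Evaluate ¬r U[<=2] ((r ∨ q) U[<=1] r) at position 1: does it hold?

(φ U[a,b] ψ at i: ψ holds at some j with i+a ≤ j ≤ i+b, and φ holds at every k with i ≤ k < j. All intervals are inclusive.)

Need some j in [1,3] with ((r ∨ q) U[<=1] r), and ¬r at every k in [1,j-1].
  j=1: ((r ∨ q) U[<=1] r) — fails.
  j=2: ((r ∨ q) U[<=1] r) — fails.
  j=3: ((r ∨ q) U[<=1] r) — fails.
No j in the window works → until fails.

Does not hold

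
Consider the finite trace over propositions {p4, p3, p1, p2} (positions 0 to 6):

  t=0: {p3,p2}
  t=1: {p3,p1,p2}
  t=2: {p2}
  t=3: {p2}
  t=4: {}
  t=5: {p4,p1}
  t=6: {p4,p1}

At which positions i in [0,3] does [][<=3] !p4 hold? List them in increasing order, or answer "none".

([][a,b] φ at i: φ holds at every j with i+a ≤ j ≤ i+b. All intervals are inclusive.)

Evaluate at each i in [0,3]:
  i=0: ✓ (all of [0,3])
  i=1: ✓ (all of [1,4])
  i=2: ✗ (fails at j=5)
  i=3: ✗ (fails at j=5)

0, 1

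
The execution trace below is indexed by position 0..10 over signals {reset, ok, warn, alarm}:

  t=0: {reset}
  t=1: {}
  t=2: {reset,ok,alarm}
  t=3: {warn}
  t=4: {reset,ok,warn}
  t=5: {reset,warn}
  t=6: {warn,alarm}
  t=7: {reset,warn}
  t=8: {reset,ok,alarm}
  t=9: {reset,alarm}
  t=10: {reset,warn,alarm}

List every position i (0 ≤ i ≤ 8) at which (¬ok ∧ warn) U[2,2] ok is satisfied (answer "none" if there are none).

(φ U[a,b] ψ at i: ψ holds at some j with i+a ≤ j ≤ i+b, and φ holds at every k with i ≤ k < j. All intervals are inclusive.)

Evaluate at each i in [0,8]:
  i=0: ✗ (lhs fails at k=0 before rhs at j=2)
  i=1: ✗ (no rhs in [3,3])
  i=2: ✗ (lhs fails at k=2 before rhs at j=4)
  i=3: ✗ (no rhs in [5,5])
  i=4: ✗ (no rhs in [6,6])
  i=5: ✗ (no rhs in [7,7])
  i=6: ✓ (rhs at j=8; lhs holds on [6,7])
  i=7: ✗ (no rhs in [9,9])
  i=8: ✗ (no rhs in [10,10])

6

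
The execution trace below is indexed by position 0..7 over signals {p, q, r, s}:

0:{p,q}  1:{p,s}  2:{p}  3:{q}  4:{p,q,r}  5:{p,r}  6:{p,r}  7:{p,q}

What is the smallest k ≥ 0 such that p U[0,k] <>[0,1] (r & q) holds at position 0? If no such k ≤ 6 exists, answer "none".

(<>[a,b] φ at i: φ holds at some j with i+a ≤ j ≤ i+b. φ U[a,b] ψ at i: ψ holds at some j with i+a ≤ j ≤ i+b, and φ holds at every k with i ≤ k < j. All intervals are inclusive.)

3

Need earliest j ≥ 0 with <>[0,1] (r & q), and p at every k in [0,j-1].
  j=0: rhs fails.
  j=1: rhs fails.
  j=2: rhs fails.
  j=3: rhs holds; lhs holds on [0,2]. k = 3.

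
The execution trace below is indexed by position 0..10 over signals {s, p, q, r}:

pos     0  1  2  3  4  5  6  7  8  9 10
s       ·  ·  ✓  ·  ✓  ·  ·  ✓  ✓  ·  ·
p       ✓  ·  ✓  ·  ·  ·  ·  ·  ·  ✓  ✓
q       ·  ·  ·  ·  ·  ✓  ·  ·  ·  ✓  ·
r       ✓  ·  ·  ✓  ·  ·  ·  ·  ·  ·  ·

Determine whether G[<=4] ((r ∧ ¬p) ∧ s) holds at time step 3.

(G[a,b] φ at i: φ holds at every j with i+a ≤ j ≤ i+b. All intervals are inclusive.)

Does not hold

Check ((r ∧ ¬p) ∧ s) at every j in [3,7]:
  j=3: false
  j=4: false
  j=5: false
  j=6: false
  j=7: false
Fails at j=3 → formula fails.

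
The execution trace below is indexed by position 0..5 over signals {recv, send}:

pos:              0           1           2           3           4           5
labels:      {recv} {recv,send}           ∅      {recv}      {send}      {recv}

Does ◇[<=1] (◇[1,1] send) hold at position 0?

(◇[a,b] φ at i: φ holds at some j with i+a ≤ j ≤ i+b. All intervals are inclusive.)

Check ◇[1,1] send at each j in [0,1]:
  j=0: holds (witness at 1)
  j=1: fails (none in [2,2])
Found at j=0 → formula holds.

Holds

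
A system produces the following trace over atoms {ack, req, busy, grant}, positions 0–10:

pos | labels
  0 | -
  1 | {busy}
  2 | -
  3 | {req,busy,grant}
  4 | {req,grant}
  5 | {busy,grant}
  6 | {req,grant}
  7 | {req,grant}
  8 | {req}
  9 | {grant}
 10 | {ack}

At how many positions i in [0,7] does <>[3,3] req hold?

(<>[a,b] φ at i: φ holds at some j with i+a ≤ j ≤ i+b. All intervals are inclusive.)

5

Evaluate at each i in [0,7]:
  i=0: ✓ (witness j=3)
  i=1: ✓ (witness j=4)
  i=2: ✗ (none in [5,5])
  i=3: ✓ (witness j=6)
  i=4: ✓ (witness j=7)
  i=5: ✓ (witness j=8)
  i=6: ✗ (none in [9,9])
  i=7: ✗ (none in [10,10])
Positions where it holds: {0, 1, 3, 4, 5} → 5.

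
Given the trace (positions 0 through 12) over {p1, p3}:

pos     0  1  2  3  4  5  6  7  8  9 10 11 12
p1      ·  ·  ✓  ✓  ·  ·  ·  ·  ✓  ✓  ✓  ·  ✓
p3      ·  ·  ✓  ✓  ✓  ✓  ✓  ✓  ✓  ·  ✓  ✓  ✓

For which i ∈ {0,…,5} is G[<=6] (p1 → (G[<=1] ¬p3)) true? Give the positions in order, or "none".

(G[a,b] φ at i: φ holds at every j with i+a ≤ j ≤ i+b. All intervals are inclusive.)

none

Evaluate at each i in [0,5]:
  i=0: ✗ (fails at j=2)
  i=1: ✗ (fails at j=2)
  i=2: ✗ (fails at j=2)
  i=3: ✗ (fails at j=3)
  i=4: ✗ (fails at j=8)
  i=5: ✗ (fails at j=8)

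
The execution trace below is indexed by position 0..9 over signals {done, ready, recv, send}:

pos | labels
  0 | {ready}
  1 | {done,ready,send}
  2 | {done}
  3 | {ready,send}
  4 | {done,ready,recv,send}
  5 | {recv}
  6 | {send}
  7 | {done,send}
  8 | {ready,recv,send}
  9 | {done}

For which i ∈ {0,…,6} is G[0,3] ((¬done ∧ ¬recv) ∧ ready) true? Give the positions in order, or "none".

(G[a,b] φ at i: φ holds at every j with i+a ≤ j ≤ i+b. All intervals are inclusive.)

none

Evaluate at each i in [0,6]:
  i=0: ✗ (fails at j=1)
  i=1: ✗ (fails at j=1)
  i=2: ✗ (fails at j=2)
  i=3: ✗ (fails at j=4)
  i=4: ✗ (fails at j=4)
  i=5: ✗ (fails at j=5)
  i=6: ✗ (fails at j=6)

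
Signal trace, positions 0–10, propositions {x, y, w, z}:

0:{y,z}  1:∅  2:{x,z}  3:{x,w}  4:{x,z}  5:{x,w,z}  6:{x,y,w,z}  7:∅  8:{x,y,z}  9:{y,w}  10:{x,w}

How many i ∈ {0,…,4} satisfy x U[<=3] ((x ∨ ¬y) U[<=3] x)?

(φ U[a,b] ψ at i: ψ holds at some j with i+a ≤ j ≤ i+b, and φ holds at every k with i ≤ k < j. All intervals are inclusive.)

4

Evaluate at each i in [0,4]:
  i=0: ✗ (lhs fails at k=0 before rhs at j=1)
  i=1: ✓ (rhs at j=1)
  i=2: ✓ (rhs at j=2)
  i=3: ✓ (rhs at j=3)
  i=4: ✓ (rhs at j=4)
Positions where it holds: {1, 2, 3, 4} → 4.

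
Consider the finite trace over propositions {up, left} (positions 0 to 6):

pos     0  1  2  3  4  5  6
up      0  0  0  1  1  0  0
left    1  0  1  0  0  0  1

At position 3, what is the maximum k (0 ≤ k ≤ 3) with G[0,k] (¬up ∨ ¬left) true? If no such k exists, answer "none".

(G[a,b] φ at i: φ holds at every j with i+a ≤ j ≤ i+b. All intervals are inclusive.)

(¬up ∨ ¬left) must hold from j=3 onward; find where it first fails.
  j=3: holds
  j=4: holds
  j=5: holds
  j=6: holds
Holds through j=6; largest k = 3.

3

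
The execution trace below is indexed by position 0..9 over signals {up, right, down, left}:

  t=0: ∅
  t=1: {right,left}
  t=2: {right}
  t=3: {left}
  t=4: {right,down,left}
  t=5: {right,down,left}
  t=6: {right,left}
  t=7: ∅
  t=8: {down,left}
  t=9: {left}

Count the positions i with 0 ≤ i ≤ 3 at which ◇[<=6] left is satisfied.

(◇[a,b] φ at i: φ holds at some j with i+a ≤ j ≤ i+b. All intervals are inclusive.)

4

Evaluate at each i in [0,3]:
  i=0: ✓ (witness j=1)
  i=1: ✓ (witness j=1)
  i=2: ✓ (witness j=3)
  i=3: ✓ (witness j=3)
Positions where it holds: {0, 1, 2, 3} → 4.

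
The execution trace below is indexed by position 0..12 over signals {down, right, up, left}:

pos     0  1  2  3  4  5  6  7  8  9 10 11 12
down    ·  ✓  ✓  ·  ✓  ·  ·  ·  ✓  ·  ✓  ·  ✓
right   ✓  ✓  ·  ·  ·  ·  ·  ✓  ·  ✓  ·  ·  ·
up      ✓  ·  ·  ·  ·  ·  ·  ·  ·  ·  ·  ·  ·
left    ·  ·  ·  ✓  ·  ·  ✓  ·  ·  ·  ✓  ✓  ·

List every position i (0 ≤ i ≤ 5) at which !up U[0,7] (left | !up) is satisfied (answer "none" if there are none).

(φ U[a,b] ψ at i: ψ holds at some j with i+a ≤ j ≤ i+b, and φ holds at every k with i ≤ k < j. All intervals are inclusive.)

1, 2, 3, 4, 5

Evaluate at each i in [0,5]:
  i=0: ✗ (lhs fails at k=0 before rhs at j=1)
  i=1: ✓ (rhs at j=1)
  i=2: ✓ (rhs at j=2)
  i=3: ✓ (rhs at j=3)
  i=4: ✓ (rhs at j=4)
  i=5: ✓ (rhs at j=5)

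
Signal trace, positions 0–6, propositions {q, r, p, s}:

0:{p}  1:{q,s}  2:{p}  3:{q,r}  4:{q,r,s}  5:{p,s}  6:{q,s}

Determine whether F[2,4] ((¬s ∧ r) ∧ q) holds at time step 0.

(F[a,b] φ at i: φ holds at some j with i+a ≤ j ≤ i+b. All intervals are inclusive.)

True

Check ((¬s ∧ r) ∧ q) at each j in [2,4]:
  j=2: false
  j=3: true
  j=4: false
Found at j=3 → formula holds.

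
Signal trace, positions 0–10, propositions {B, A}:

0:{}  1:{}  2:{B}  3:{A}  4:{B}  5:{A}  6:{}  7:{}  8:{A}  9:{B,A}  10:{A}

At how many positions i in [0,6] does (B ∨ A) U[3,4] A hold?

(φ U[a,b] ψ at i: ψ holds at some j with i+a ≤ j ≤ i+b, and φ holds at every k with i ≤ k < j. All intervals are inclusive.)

1

Evaluate at each i in [0,6]:
  i=0: ✗ (lhs fails at k=0 before rhs at j=3)
  i=1: ✗ (lhs fails at k=1 before rhs at j=5)
  i=2: ✓ (rhs at j=5; lhs holds on [2,4])
  i=3: ✗ (no rhs in [6,7])
  i=4: ✗ (lhs fails at k=6 before rhs at j=8)
  i=5: ✗ (lhs fails at k=6 before rhs at j=8)
  i=6: ✗ (lhs fails at k=6 before rhs at j=9)
Positions where it holds: {2} → 1.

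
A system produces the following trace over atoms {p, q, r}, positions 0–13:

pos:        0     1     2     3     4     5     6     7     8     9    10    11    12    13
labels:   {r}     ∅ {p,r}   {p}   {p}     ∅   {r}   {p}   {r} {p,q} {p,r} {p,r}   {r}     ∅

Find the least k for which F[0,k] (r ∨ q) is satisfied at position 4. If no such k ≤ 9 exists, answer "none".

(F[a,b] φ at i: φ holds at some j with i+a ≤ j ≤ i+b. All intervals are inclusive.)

Scan j = 4,5,… for (r ∨ q):
  j=4: fails
  j=5: fails
  j=6: holds
First hit at j=6, so smallest k = 6-4 = 2.

2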